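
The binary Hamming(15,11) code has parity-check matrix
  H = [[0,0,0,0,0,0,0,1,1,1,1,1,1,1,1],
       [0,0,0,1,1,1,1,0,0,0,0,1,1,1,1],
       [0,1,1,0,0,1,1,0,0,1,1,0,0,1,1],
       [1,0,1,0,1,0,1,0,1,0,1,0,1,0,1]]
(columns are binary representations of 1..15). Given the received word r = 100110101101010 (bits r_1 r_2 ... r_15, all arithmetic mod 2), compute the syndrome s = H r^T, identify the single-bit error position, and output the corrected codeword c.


s = (0, 1, 1, 0)^T, error position = 6, corrected codeword c = 100111101101010

Compute s = H r^T mod 2 one row at a time:
  s_1 = 0 + 1 + 1 + 0 + 1 + 0 + 1 + 0 = 4 ≡ 0 (mod 2).
  s_2 = 1 + 1 + 0 + 1 + 1 + 0 + 1 + 0 = 5 ≡ 1 (mod 2).
  s_3 = 0 + 0 + 0 + 1 + 1 + 0 + 1 + 0 = 3 ≡ 1 (mod 2).
  s_4 = 1 + 0 + 1 + 1 + 1 + 0 + 0 + 0 = 4 ≡ 0 (mod 2).
s = (0, 1, 1, 0)^T — this equals column 6 of H (binary 0110), so error is at position 6.
Correct: flip bit 6 of r = 100110101101010 to get c = 100111101101010.


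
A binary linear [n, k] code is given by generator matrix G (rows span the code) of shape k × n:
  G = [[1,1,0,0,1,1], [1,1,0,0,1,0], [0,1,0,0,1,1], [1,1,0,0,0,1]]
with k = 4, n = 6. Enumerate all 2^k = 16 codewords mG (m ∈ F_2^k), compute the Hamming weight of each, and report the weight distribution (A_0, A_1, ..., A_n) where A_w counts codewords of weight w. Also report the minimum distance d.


Weight distribution: A_0 = 1, A_1 = 4, A_2 = 6, A_3 = 4, A_4 = 1. Minimum distance d = 1.

Enumerate all 2^4 = 16 messages m ∈ F_2^4.
For each, compute codeword c = mG in F_2^6, then tally its weight.
  m = 0000 → c = 000000, weight = 0.
  m = 1000 → c = 110011, weight = 4.
  m = 0100 → c = 110010, weight = 3.
  m = 1100 → c = 000001, weight = 1.
  m = 0010 → c = 010011, weight = 3.
  m = 1010 → c = 100000, weight = 1.
  m = 0110 → c = 100001, weight = 2.
  m = 1110 → c = 010010, weight = 2.
  m = 0001 → c = 110001, weight = 3.
  m = 1001 → c = 000010, weight = 1.
  m = 0101 → c = 000011, weight = 2.
  m = 1101 → c = 110000, weight = 2.
  m = 0011 → c = 100010, weight = 2.
  m = 1011 → c = 010001, weight = 2.
  m = 0111 → c = 010000, weight = 1.
  m = 1111 → c = 100011, weight = 3.
Tally weights:
  weight 0: 1 codewords.
  weight 1: 4 codewords.
  weight 2: 6 codewords.
  weight 3: 4 codewords.
  weight 4: 1 codewords.
Minimum distance d = smallest w > 0 with A_w > 0 = 1.
Sanity: Σ A_w = 16 = 2^4 = 16 ✓.


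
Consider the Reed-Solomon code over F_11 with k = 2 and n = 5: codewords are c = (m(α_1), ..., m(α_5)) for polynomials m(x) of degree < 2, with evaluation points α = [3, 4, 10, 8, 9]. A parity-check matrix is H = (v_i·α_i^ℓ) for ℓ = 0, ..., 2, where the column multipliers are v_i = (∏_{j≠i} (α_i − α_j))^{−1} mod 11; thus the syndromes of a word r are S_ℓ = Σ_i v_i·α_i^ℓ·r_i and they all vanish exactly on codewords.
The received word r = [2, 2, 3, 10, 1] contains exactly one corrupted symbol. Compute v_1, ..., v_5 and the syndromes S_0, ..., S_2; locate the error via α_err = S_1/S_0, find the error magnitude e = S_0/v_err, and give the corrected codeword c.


S = (2, 6, 7), error at position 1, error magnitude e = 2, c = [0, 2, 3, 10, 1].

Step 1: column multipliers v_i = (∏_{j≠i}(α_i − α_j))^{−1} mod 11.
  i = 1 (α = 3): (3−4)(3−10)(3−8)(3−9) = (−1)·(−7)·(−5)·(−6) = 210 ≡ 1, so v_1 = 1^{−1} = 1 (mod 11).
  i = 2 (α = 4): (4−3)(4−10)(4−8)(4−9) = 1·(−6)·(−4)·(−5) = −120 ≡ 1, so v_2 = 1^{−1} = 1 (mod 11).
  i = 3 (α = 10): (10−3)(10−4)(10−8)(10−9) = 7·6·2·1 = 84 ≡ 7, so v_3 = 7^{−1} = 8 (mod 11).
  i = 4 (α = 8): (8−3)(8−4)(8−10)(8−9) = 5·4·(−2)·(−1) = 40 ≡ 7, so v_4 = 7^{−1} = 8 (mod 11).
  i = 5 (α = 9): (9−3)(9−4)(9−10)(9−8) = 6·5·(−1)·1 = −30 ≡ 3, so v_5 = 3^{−1} = 4 (mod 11).
  v = [1, 1, 8, 8, 4].
Step 2: syndromes of r = [2, 2, 3, 10, 1] (all sums mod 11).
  S_0 = Σ v_i r_i = 1·2 + 1·2 + 8·3 + 8·10 + 4·1 = 112 ≡ 2.
  S_1 = Σ v_i α_i r_i = 1·3·2 + 1·4·2 + 8·10·3 + 8·8·10 + 4·9·1 = 930 ≡ 6.
  α_i^2 mod 11 = [9, 5, 1, 9, 4].
  S_2 = Σ v_i α_i^2 r_i = 1·9·2 + 1·5·2 + 8·1·3 + 8·9·10 + 4·4·1 = 788 ≡ 7.
  S = (2, 6, 7) ≠ 0, so r is not a codeword (an error is present).
Step 3: locate the error. For a single error e at position i, S_ℓ = v_i·e·α_i^ℓ, so α_err = S_1/S_0.
  S_0^{−1} = 2^{−1} = 6 (mod 11), so α_err = 6·6 = 36 ≡ 3 = α_1. Error position i = 1.
  Consistency check: S_2/S_1 = 7·2 = 14 ≡ 3 = α_err ✓ (single-error assumption holds).
Step 4: error magnitude e = S_0/v_1 = S_0·∏_{j≠1}(α_1 − α_j) = 2·1 = 2 ≡ 2 (mod 11).
Step 5: correct position 1: c_1 = r_1 − e = 2 − 2 ≡ 0 (mod 11). Hence c = [0, 2, 3, 10, 1].
  Check: interpolating c through the α_i gives m(x) = 5 + 2·x (degree < 2) with m(α_i) = c_i for every i, so c is indeed a codeword.


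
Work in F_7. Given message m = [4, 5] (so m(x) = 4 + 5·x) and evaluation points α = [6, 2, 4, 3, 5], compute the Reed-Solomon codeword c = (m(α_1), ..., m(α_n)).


c = [6, 0, 3, 5, 1]

Message polynomial: m(x) = 4 + 5·x (mod 7).
For each evaluation point α_i, compute m(α_i) mod 7:
  α_1 = 6: Horner steps 5 → 6, so m(6) = 6.
  α_2 = 2: Horner steps 5 → 0, so m(2) = 0.
  α_3 = 4: Horner steps 5 → 3, so m(4) = 3.
  α_4 = 3: Horner steps 5 → 5, so m(3) = 5.
  α_5 = 5: Horner steps 5 → 1, so m(5) = 1.
Codeword c = [6, 0, 3, 5, 1] ∈ F_7^5.


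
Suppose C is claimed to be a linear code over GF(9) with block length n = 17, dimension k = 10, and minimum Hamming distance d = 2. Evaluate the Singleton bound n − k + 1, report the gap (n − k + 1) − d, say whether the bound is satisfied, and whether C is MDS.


Singleton RHS = n − k + 1 = 8, slack = 6, bound satisfied, not MDS.

Singleton bound: d ≤ n − k + 1.
Here n = 17, k = 10, so n − k + 1 = 8.
Given d = 2, check d ≤ 8: YES.
Slack = (n − k + 1) − d = 6.
The code is NOT MDS (slack = 6 > 0).
Description: the claimed parameters are [17, 10, 2]_9; such a code would be non-MDS.


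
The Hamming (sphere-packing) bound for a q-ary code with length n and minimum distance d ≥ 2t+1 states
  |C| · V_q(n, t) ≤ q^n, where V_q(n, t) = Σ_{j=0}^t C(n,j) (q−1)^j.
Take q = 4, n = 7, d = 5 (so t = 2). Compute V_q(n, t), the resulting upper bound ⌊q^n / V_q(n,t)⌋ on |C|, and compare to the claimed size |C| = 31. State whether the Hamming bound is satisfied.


V_q(n, t) = 211, q^n = 16384, Hamming bound = 77, |C| = 31 ≤ bound (satisfied).

Step 1: Compute V_q(n, t) = Σ_{j=0}^2 C(n, j) (q−1)^j.
  j = 0: C(7,0)·(3)^0 = 1·1 = 1.
  j = 1: C(7,1)·(3)^1 = 7·3 = 21.
  j = 2: C(7,2)·(3)^2 = 21·9 = 189.
  V_q(n, t) = 1 + 21 + 189 = 211.
Step 2: q^n = 4^7 = 16384.
Step 3: Hamming bound ⌊q^n / V_q(n,t)⌋ = ⌊16384/211⌋ = 77.
Step 4: Compare |C| = 31 to 77: satisfied.
The claimed |C| lies below the Hamming bound.


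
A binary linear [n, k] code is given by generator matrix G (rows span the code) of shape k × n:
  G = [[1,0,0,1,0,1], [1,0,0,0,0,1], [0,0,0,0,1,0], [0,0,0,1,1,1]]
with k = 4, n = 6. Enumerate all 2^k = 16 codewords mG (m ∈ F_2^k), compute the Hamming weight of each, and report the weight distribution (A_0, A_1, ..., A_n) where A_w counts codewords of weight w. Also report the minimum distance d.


Weight distribution: A_0 = 1, A_1 = 4, A_2 = 6, A_3 = 4, A_4 = 1. Minimum distance d = 1.

Enumerate all 2^4 = 16 messages m ∈ F_2^4.
For each, compute codeword c = mG in F_2^6, then tally its weight.
  m = 0000 → c = 000000, weight = 0.
  m = 1000 → c = 100101, weight = 3.
  m = 0100 → c = 100001, weight = 2.
  m = 1100 → c = 000100, weight = 1.
  m = 0010 → c = 000010, weight = 1.
  m = 1010 → c = 100111, weight = 4.
  m = 0110 → c = 100011, weight = 3.
  m = 1110 → c = 000110, weight = 2.
  m = 0001 → c = 000111, weight = 3.
  m = 1001 → c = 100010, weight = 2.
  m = 0101 → c = 100110, weight = 3.
  m = 1101 → c = 000011, weight = 2.
  m = 0011 → c = 000101, weight = 2.
  m = 1011 → c = 100000, weight = 1.
  m = 0111 → c = 100100, weight = 2.
  m = 1111 → c = 000001, weight = 1.
Tally weights:
  weight 0: 1 codewords.
  weight 1: 4 codewords.
  weight 2: 6 codewords.
  weight 3: 4 codewords.
  weight 4: 1 codewords.
Minimum distance d = smallest w > 0 with A_w > 0 = 1.
Sanity: Σ A_w = 16 = 2^4 = 16 ✓.


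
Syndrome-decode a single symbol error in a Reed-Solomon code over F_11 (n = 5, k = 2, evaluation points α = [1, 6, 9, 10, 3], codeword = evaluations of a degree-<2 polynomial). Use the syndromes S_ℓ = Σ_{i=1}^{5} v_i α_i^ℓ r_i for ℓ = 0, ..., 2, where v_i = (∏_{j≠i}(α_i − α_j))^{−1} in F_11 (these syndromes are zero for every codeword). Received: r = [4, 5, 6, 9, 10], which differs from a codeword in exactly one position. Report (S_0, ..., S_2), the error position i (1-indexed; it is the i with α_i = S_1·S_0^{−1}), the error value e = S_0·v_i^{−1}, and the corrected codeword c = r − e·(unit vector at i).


S = (2, 1, 6), error at position 2, error magnitude e = 8, c = [4, 8, 6, 9, 10].

Step 1: column multipliers v_i = (∏_{j≠i}(α_i − α_j))^{−1} mod 11.
  i = 1 (α = 1): (1−6)(1−9)(1−10)(1−3) = (−5)·(−8)·(−9)·(−2) = 720 ≡ 5, so v_1 = 5^{−1} = 9 (mod 11).
  i = 2 (α = 6): (6−1)(6−9)(6−10)(6−3) = 5·(−3)·(−4)·3 = 180 ≡ 4, so v_2 = 4^{−1} = 3 (mod 11).
  i = 3 (α = 9): (9−1)(9−6)(9−10)(9−3) = 8·3·(−1)·6 = −144 ≡ 10, so v_3 = 10^{−1} = 10 (mod 11).
  i = 4 (α = 10): (10−1)(10−6)(10−9)(10−3) = 9·4·1·7 = 252 ≡ 10, so v_4 = 10^{−1} = 10 (mod 11).
  i = 5 (α = 3): (3−1)(3−6)(3−9)(3−10) = 2·(−3)·(−6)·(−7) = −252 ≡ 1, so v_5 = 1^{−1} = 1 (mod 11).
  v = [9, 3, 10, 10, 1].
Step 2: syndromes of r = [4, 5, 6, 9, 10] (all sums mod 11).
  S_0 = Σ v_i r_i = 9·4 + 3·5 + 10·6 + 10·9 + 1·10 = 211 ≡ 2.
  S_1 = Σ v_i α_i r_i = 9·1·4 + 3·6·5 + 10·9·6 + 10·10·9 + 1·3·10 = 1596 ≡ 1.
  α_i^2 mod 11 = [1, 3, 4, 1, 9].
  S_2 = Σ v_i α_i^2 r_i = 9·1·4 + 3·3·5 + 10·4·6 + 10·1·9 + 1·9·10 = 501 ≡ 6.
  S = (2, 1, 6) ≠ 0, so r is not a codeword (an error is present).
Step 3: locate the error. For a single error e at position i, S_ℓ = v_i·e·α_i^ℓ, so α_err = S_1/S_0.
  S_0^{−1} = 2^{−1} = 6 (mod 11), so α_err = 1·6 = 6 ≡ 6 = α_2. Error position i = 2.
  Consistency check: S_2/S_1 = 6·1 = 6 ≡ 6 = α_err ✓ (single-error assumption holds).
Step 4: error magnitude e = S_0/v_2 = S_0·∏_{j≠2}(α_2 − α_j) = 2·4 = 8 ≡ 8 (mod 11).
Step 5: correct position 2: c_2 = r_2 − e = 5 − 8 ≡ 8 (mod 11). Hence c = [4, 8, 6, 9, 10].
  Check: interpolating c through the α_i gives m(x) = 1 + 3·x (degree < 2) with m(α_i) = c_i for every i, so c is indeed a codeword.


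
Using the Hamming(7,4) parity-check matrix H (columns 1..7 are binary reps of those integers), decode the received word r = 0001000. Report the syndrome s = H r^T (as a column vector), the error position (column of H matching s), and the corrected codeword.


s = (1, 0, 0)^T, error position = 4, corrected codeword c = 0000000

Compute s = H r^T mod 2 one row at a time:
  s_1 = 1 + 0 + 0 + 0 = 1 ≡ 1 (mod 2).
  s_2 = 0 + 0 + 0 + 0 = 0 ≡ 0 (mod 2).
  s_3 = 0 + 0 + 0 + 0 = 0 ≡ 0 (mod 2).
s = (1, 0, 0)^T — this equals column 4 of H (binary 100), so error is at position 4.
Correct: flip bit 4 of r = 0001000 to get c = 0000000.


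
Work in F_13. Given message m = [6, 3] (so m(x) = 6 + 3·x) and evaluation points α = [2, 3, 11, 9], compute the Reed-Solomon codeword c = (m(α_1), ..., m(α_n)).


c = [12, 2, 0, 7]

Message polynomial: m(x) = 6 + 3·x (mod 13).
For each evaluation point α_i, compute m(α_i) mod 13:
  α_1 = 2: Horner steps 3 → 12, so m(2) = 12.
  α_2 = 3: Horner steps 3 → 2, so m(3) = 2.
  α_3 = 11: Horner steps 3 → 0, so m(11) = 0.
  α_4 = 9: Horner steps 3 → 7, so m(9) = 7.
Codeword c = [12, 2, 0, 7] ∈ F_13^4.


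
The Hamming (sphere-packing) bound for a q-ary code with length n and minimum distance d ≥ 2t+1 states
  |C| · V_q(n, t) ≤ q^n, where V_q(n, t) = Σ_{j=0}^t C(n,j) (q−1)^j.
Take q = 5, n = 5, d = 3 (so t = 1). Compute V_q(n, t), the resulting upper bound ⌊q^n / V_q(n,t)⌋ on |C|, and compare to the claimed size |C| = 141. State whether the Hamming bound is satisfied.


V_q(n, t) = 21, q^n = 3125, Hamming bound = 148, |C| = 141 ≤ bound (satisfied).

Step 1: Compute V_q(n, t) = Σ_{j=0}^1 C(n, j) (q−1)^j.
  j = 0: C(5,0)·(4)^0 = 1·1 = 1.
  j = 1: C(5,1)·(4)^1 = 5·4 = 20.
  V_q(n, t) = 1 + 20 = 21.
Step 2: q^n = 5^5 = 3125.
Step 3: Hamming bound ⌊q^n / V_q(n,t)⌋ = ⌊3125/21⌋ = 148.
Step 4: Compare |C| = 141 to 148: satisfied.
The claimed |C| lies below the Hamming bound.


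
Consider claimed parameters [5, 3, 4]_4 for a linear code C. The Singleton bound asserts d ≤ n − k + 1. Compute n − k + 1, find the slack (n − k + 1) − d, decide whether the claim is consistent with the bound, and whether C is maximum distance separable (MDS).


Singleton RHS = n − k + 1 = 3, slack = -1, bound violated (no such code; not MDS).

Singleton bound: d ≤ n − k + 1.
Here n = 5, k = 3, so n − k + 1 = 3.
Given d = 4, check d ≤ 3: NO.
Slack = (n − k + 1) − d = -1.
The slack is negative: d = 4 exceeds n − k + 1 = 3 by 1, so the Singleton bound is violated and no linear [5, 3, 4]_4 code can exist. In particular it is not MDS (MDS requires d = n − k + 1 exactly).
Description: the claimed parameters are [5, 3, 4]_4; such a code would be impossible (violates the Singleton bound).


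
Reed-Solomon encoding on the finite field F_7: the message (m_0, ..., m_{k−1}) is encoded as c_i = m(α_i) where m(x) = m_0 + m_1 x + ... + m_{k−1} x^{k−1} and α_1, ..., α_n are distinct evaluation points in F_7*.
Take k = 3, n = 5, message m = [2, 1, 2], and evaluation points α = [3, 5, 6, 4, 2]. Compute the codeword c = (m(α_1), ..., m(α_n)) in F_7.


c = [2, 1, 3, 3, 5]

Message polynomial: m(x) = 2 + 1·x + 2·x^2 (mod 7).
For each evaluation point α_i, compute m(α_i) mod 7:
  α_1 = 3: Horner steps 2 → 0 → 2, so m(3) = 2.
  α_2 = 5: Horner steps 2 → 4 → 1, so m(5) = 1.
  α_3 = 6: Horner steps 2 → 6 → 3, so m(6) = 3.
  α_4 = 4: Horner steps 2 → 2 → 3, so m(4) = 3.
  α_5 = 2: Horner steps 2 → 5 → 5, so m(2) = 5.
Codeword c = [2, 1, 3, 3, 5] ∈ F_7^5.


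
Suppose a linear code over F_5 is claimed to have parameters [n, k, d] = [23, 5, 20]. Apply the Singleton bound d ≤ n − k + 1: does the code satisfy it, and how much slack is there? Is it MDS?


Singleton RHS = n − k + 1 = 19, slack = -1, bound violated (no such code; not MDS).

Singleton bound: d ≤ n − k + 1.
Here n = 23, k = 5, so n − k + 1 = 19.
Given d = 20, check d ≤ 19: NO.
Slack = (n − k + 1) − d = -1.
The slack is negative: d = 20 exceeds n − k + 1 = 19 by 1, so the Singleton bound is violated and no linear [23, 5, 20]_5 code can exist. In particular it is not MDS (MDS requires d = n − k + 1 exactly).
Description: the claimed parameters are [23, 5, 20]_5; such a code would be impossible (violates the Singleton bound).


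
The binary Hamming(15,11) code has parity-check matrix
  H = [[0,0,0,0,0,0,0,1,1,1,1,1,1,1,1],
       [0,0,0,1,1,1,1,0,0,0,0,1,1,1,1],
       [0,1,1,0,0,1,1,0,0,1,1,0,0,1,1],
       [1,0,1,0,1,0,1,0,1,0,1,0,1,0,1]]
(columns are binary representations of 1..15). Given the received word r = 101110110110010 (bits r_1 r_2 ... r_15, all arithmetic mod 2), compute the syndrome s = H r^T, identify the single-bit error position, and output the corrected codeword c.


s = (0, 0, 1, 1)^T, error position = 3, corrected codeword c = 100110110110010

Compute s = H r^T mod 2 one row at a time:
  s_1 = 1 + 0 + 1 + 1 + 0 + 0 + 1 + 0 = 4 ≡ 0 (mod 2).
  s_2 = 1 + 1 + 0 + 1 + 0 + 0 + 1 + 0 = 4 ≡ 0 (mod 2).
  s_3 = 0 + 1 + 0 + 1 + 1 + 1 + 1 + 0 = 5 ≡ 1 (mod 2).
  s_4 = 1 + 1 + 1 + 1 + 0 + 1 + 0 + 0 = 5 ≡ 1 (mod 2).
s = (0, 0, 1, 1)^T — this equals column 3 of H (binary 0011), so error is at position 3.
Correct: flip bit 3 of r = 101110110110010 to get c = 100110110110010.


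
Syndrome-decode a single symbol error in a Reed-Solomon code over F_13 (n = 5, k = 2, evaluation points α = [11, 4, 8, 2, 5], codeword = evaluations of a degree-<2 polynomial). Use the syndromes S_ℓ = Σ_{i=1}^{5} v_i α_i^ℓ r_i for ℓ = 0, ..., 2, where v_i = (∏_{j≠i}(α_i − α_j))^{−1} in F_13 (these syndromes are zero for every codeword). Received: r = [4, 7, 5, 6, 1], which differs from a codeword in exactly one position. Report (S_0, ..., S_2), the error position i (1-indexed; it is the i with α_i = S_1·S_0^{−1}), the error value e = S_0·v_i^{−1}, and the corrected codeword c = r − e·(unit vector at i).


S = (7, 4, 6), error at position 3, error magnitude e = 9, c = [4, 7, 9, 6, 1].

Step 1: column multipliers v_i = (∏_{j≠i}(α_i − α_j))^{−1} mod 13.
  i = 1 (α = 11): (11−4)(11−8)(11−2)(11−5) = 7·3·9·6 = 1134 ≡ 3, so v_1 = 3^{−1} = 9 (mod 13).
  i = 2 (α = 4): (4−11)(4−8)(4−2)(4−5) = (−7)·(−4)·2·(−1) = −56 ≡ 9, so v_2 = 9^{−1} = 3 (mod 13).
  i = 3 (α = 8): (8−11)(8−4)(8−2)(8−5) = (−3)·4·6·3 = −216 ≡ 5, so v_3 = 5^{−1} = 8 (mod 13).
  i = 4 (α = 2): (2−11)(2−4)(2−8)(2−5) = (−9)·(−2)·(−6)·(−3) = 324 ≡ 12, so v_4 = 12^{−1} = 12 (mod 13).
  i = 5 (α = 5): (5−11)(5−4)(5−8)(5−2) = (−6)·1·(−3)·3 = 54 ≡ 2, so v_5 = 2^{−1} = 7 (mod 13).
  v = [9, 3, 8, 12, 7].
Step 2: syndromes of r = [4, 7, 5, 6, 1] (all sums mod 13).
  S_0 = Σ v_i r_i = 9·4 + 3·7 + 8·5 + 12·6 + 7·1 = 176 ≡ 7.
  S_1 = Σ v_i α_i r_i = 9·11·4 + 3·4·7 + 8·8·5 + 12·2·6 + 7·5·1 = 979 ≡ 4.
  α_i^2 mod 13 = [4, 3, 12, 4, 12].
  S_2 = Σ v_i α_i^2 r_i = 9·4·4 + 3·3·7 + 8·12·5 + 12·4·6 + 7·12·1 = 1059 ≡ 6.
  S = (7, 4, 6) ≠ 0, so r is not a codeword (an error is present).
Step 3: locate the error. For a single error e at position i, S_ℓ = v_i·e·α_i^ℓ, so α_err = S_1/S_0.
  S_0^{−1} = 7^{−1} = 2 (mod 13), so α_err = 4·2 = 8 ≡ 8 = α_3. Error position i = 3.
  Consistency check: S_2/S_1 = 6·10 = 60 ≡ 8 = α_err ✓ (single-error assumption holds).
Step 4: error magnitude e = S_0/v_3 = S_0·∏_{j≠3}(α_3 − α_j) = 7·5 = 35 ≡ 9 (mod 13).
Step 5: correct position 3: c_3 = r_3 − e = 5 − 9 ≡ 9 (mod 13). Hence c = [4, 7, 9, 6, 1].
  Check: interpolating c through the α_i gives m(x) = 5 + 7·x (degree < 2) with m(α_i) = c_i for every i, so c is indeed a codeword.


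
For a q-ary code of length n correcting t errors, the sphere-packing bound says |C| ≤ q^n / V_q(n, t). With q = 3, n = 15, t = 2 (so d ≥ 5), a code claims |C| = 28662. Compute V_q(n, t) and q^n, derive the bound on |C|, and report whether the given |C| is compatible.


V_q(n, t) = 451, q^n = 14348907, Hamming bound = 31815, |C| = 28662 ≤ bound (satisfied).

Step 1: Compute V_q(n, t) = Σ_{j=0}^2 C(n, j) (q−1)^j.
  j = 0: C(15,0)·(2)^0 = 1·1 = 1.
  j = 1: C(15,1)·(2)^1 = 15·2 = 30.
  j = 2: C(15,2)·(2)^2 = 105·4 = 420.
  V_q(n, t) = 1 + 30 + 420 = 451.
Step 2: q^n = 3^15 = 14348907.
Step 3: Hamming bound ⌊q^n / V_q(n,t)⌋ = ⌊14348907/451⌋ = 31815.
Step 4: Compare |C| = 28662 to 31815: satisfied.
The claimed |C| lies below the Hamming bound.


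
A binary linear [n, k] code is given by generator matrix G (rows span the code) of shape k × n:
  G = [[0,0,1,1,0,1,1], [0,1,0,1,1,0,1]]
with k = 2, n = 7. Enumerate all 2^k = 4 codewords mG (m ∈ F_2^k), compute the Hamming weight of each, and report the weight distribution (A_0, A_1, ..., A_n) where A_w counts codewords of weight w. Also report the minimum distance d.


Weight distribution: A_0 = 1, A_4 = 3. Minimum distance d = 4.

Enumerate all 2^2 = 4 messages m ∈ F_2^2.
For each, compute codeword c = mG in F_2^7, then tally its weight.
  m = 00 → c = 0000000, weight = 0.
  m = 10 → c = 0011011, weight = 4.
  m = 01 → c = 0101101, weight = 4.
  m = 11 → c = 0110110, weight = 4.
Tally weights:
  weight 0: 1 codewords.
  weight 4: 3 codewords.
Minimum distance d = smallest w > 0 with A_w > 0 = 4.
Sanity: Σ A_w = 4 = 2^2 = 4 ✓.


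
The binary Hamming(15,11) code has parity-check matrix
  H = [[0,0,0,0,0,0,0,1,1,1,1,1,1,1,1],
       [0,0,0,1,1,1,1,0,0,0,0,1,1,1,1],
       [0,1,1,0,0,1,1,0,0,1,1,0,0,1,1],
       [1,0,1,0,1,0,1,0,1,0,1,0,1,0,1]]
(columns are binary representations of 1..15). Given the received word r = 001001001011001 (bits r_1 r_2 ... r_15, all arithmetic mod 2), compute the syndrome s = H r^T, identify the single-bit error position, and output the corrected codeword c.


s = (0, 1, 0, 0)^T, error position = 4, corrected codeword c = 001101001011001

Compute s = H r^T mod 2 one row at a time:
  s_1 = 0 + 1 + 0 + 1 + 1 + 0 + 0 + 1 = 4 ≡ 0 (mod 2).
  s_2 = 0 + 0 + 1 + 0 + 1 + 0 + 0 + 1 = 3 ≡ 1 (mod 2).
  s_3 = 0 + 1 + 1 + 0 + 0 + 1 + 0 + 1 = 4 ≡ 0 (mod 2).
  s_4 = 0 + 1 + 0 + 0 + 1 + 1 + 0 + 1 = 4 ≡ 0 (mod 2).
s = (0, 1, 0, 0)^T — this equals column 4 of H (binary 0100), so error is at position 4.
Correct: flip bit 4 of r = 001001001011001 to get c = 001101001011001.


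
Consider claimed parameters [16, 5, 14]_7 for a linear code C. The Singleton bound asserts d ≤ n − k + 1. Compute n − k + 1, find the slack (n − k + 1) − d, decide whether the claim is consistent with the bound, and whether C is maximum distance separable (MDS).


Singleton RHS = n − k + 1 = 12, slack = -2, bound violated (no such code; not MDS).

Singleton bound: d ≤ n − k + 1.
Here n = 16, k = 5, so n − k + 1 = 12.
Given d = 14, check d ≤ 12: NO.
Slack = (n − k + 1) − d = -2.
The slack is negative: d = 14 exceeds n − k + 1 = 12 by 2, so the Singleton bound is violated and no linear [16, 5, 14]_7 code can exist. In particular it is not MDS (MDS requires d = n − k + 1 exactly).
Description: the claimed parameters are [16, 5, 14]_7; such a code would be impossible (violates the Singleton bound).


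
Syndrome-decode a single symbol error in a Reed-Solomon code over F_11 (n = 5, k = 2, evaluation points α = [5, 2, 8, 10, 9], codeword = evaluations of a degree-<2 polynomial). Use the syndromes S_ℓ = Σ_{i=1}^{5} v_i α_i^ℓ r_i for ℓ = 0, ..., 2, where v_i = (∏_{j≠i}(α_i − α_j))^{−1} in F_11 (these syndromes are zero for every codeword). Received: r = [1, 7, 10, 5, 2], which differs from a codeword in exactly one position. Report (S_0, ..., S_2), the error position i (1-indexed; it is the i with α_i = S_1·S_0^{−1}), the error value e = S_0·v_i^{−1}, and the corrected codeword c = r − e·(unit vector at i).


S = (10, 9, 7), error at position 2, error magnitude e = 4, c = [1, 3, 10, 5, 2].

Step 1: column multipliers v_i = (∏_{j≠i}(α_i − α_j))^{−1} mod 11.
  i = 1 (α = 5): (5−2)(5−8)(5−10)(5−9) = 3·(−3)·(−5)·(−4) = −180 ≡ 7, so v_1 = 7^{−1} = 8 (mod 11).
  i = 2 (α = 2): (2−5)(2−8)(2−10)(2−9) = (−3)·(−6)·(−8)·(−7) = 1008 ≡ 7, so v_2 = 7^{−1} = 8 (mod 11).
  i = 3 (α = 8): (8−5)(8−2)(8−10)(8−9) = 3·6·(−2)·(−1) = 36 ≡ 3, so v_3 = 3^{−1} = 4 (mod 11).
  i = 4 (α = 10): (10−5)(10−2)(10−8)(10−9) = 5·8·2·1 = 80 ≡ 3, so v_4 = 3^{−1} = 4 (mod 11).
  i = 5 (α = 9): (9−5)(9−2)(9−8)(9−10) = 4·7·1·(−1) = −28 ≡ 5, so v_5 = 5^{−1} = 9 (mod 11).
  v = [8, 8, 4, 4, 9].
Step 2: syndromes of r = [1, 7, 10, 5, 2] (all sums mod 11).
  S_0 = Σ v_i r_i = 8·1 + 8·7 + 4·10 + 4·5 + 9·2 = 142 ≡ 10.
  S_1 = Σ v_i α_i r_i = 8·5·1 + 8·2·7 + 4·8·10 + 4·10·5 + 9·9·2 = 834 ≡ 9.
  α_i^2 mod 11 = [3, 4, 9, 1, 4].
  S_2 = Σ v_i α_i^2 r_i = 8·3·1 + 8·4·7 + 4·9·10 + 4·1·5 + 9·4·2 = 700 ≡ 7.
  S = (10, 9, 7) ≠ 0, so r is not a codeword (an error is present).
Step 3: locate the error. For a single error e at position i, S_ℓ = v_i·e·α_i^ℓ, so α_err = S_1/S_0.
  S_0^{−1} = 10^{−1} = 10 (mod 11), so α_err = 9·10 = 90 ≡ 2 = α_2. Error position i = 2.
  Consistency check: S_2/S_1 = 7·5 = 35 ≡ 2 = α_err ✓ (single-error assumption holds).
Step 4: error magnitude e = S_0/v_2 = S_0·∏_{j≠2}(α_2 − α_j) = 10·7 = 70 ≡ 4 (mod 11).
Step 5: correct position 2: c_2 = r_2 − e = 7 − 4 ≡ 3 (mod 11). Hence c = [1, 3, 10, 5, 2].
  Check: interpolating c through the α_i gives m(x) = 8 + 3·x (degree < 2) with m(α_i) = c_i for every i, so c is indeed a codeword.


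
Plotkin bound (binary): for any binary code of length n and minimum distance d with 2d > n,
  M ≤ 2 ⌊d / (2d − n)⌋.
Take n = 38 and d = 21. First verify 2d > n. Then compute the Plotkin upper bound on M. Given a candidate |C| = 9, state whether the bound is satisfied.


Plotkin bound M ≤ 10; given |C| = 9 ≤ bound (satisfied).

Check applicability: 2d = 42, n = 38.
2d − n = 4 > 0, so Plotkin applies.
Compute d/(2d−n) = 21/4 ≈ 5.2500.
⌊d/(2d−n)⌋ = 5.
Plotkin bound: M ≤ 2·5 = 10.
Given |C| = 9, check: satisfied.
This |C| is below the Plotkin bound.


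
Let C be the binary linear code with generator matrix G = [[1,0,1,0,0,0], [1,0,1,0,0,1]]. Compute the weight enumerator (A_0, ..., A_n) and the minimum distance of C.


Weight distribution: A_0 = 1, A_1 = 1, A_2 = 1, A_3 = 1. Minimum distance d = 1.

Enumerate all 2^2 = 4 messages m ∈ F_2^2.
For each, compute codeword c = mG in F_2^6, then tally its weight.
  m = 00 → c = 000000, weight = 0.
  m = 10 → c = 101000, weight = 2.
  m = 01 → c = 101001, weight = 3.
  m = 11 → c = 000001, weight = 1.
Tally weights:
  weight 0: 1 codewords.
  weight 1: 1 codewords.
  weight 2: 1 codewords.
  weight 3: 1 codewords.
Minimum distance d = smallest w > 0 with A_w > 0 = 1.
Sanity: Σ A_w = 4 = 2^2 = 4 ✓.


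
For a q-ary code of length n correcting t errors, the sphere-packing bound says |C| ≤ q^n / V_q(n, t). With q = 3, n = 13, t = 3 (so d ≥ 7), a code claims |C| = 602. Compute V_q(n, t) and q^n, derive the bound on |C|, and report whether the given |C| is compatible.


V_q(n, t) = 2627, q^n = 1594323, Hamming bound = 606, |C| = 602 ≤ bound (satisfied).

Step 1: Compute V_q(n, t) = Σ_{j=0}^3 C(n, j) (q−1)^j.
  j = 0: C(13,0)·(2)^0 = 1·1 = 1.
  j = 1: C(13,1)·(2)^1 = 13·2 = 26.
  j = 2: C(13,2)·(2)^2 = 78·4 = 312.
  j = 3: C(13,3)·(2)^3 = 286·8 = 2288.
  V_q(n, t) = 1 + 26 + 312 + 2288 = 2627.
Step 2: q^n = 3^13 = 1594323.
Step 3: Hamming bound ⌊q^n / V_q(n,t)⌋ = ⌊1594323/2627⌋ = 606.
Step 4: Compare |C| = 602 to 606: satisfied.
The claimed |C| lies below the Hamming bound.


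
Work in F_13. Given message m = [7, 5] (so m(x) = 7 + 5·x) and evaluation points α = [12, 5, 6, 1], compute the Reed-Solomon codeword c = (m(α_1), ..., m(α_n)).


c = [2, 6, 11, 12]

Message polynomial: m(x) = 7 + 5·x (mod 13).
For each evaluation point α_i, compute m(α_i) mod 13:
  α_1 = 12: Horner steps 5 → 2, so m(12) = 2.
  α_2 = 5: Horner steps 5 → 6, so m(5) = 6.
  α_3 = 6: Horner steps 5 → 11, so m(6) = 11.
  α_4 = 1: Horner steps 5 → 12, so m(1) = 12.
Codeword c = [2, 6, 11, 12] ∈ F_13^4.


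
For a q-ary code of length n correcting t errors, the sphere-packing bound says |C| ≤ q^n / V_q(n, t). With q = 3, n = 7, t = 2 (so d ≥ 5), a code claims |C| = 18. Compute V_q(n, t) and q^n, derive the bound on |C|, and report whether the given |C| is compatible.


V_q(n, t) = 99, q^n = 2187, Hamming bound = 22, |C| = 18 ≤ bound (satisfied).

Step 1: Compute V_q(n, t) = Σ_{j=0}^2 C(n, j) (q−1)^j.
  j = 0: C(7,0)·(2)^0 = 1·1 = 1.
  j = 1: C(7,1)·(2)^1 = 7·2 = 14.
  j = 2: C(7,2)·(2)^2 = 21·4 = 84.
  V_q(n, t) = 1 + 14 + 84 = 99.
Step 2: q^n = 3^7 = 2187.
Step 3: Hamming bound ⌊q^n / V_q(n,t)⌋ = ⌊2187/99⌋ = 22.
Step 4: Compare |C| = 18 to 22: satisfied.
The claimed |C| lies below the Hamming bound.


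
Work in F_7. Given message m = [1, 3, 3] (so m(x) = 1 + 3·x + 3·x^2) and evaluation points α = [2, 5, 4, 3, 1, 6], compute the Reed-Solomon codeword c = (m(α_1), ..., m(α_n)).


c = [5, 0, 5, 2, 0, 1]

Message polynomial: m(x) = 1 + 3·x + 3·x^2 (mod 7).
For each evaluation point α_i, compute m(α_i) mod 7:
  α_1 = 2: Horner steps 3 → 2 → 5, so m(2) = 5.
  α_2 = 5: Horner steps 3 → 4 → 0, so m(5) = 0.
  α_3 = 4: Horner steps 3 → 1 → 5, so m(4) = 5.
  α_4 = 3: Horner steps 3 → 5 → 2, so m(3) = 2.
  α_5 = 1: Horner steps 3 → 6 → 0, so m(1) = 0.
  α_6 = 6: Horner steps 3 → 0 → 1, so m(6) = 1.
Codeword c = [5, 0, 5, 2, 0, 1] ∈ F_7^6.


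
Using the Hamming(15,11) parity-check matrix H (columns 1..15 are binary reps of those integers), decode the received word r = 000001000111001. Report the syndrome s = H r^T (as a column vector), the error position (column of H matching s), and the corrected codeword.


s = (0, 1, 0, 0)^T, error position = 4, corrected codeword c = 000101000111001

Compute s = H r^T mod 2 one row at a time:
  s_1 = 0 + 0 + 1 + 1 + 1 + 0 + 0 + 1 = 4 ≡ 0 (mod 2).
  s_2 = 0 + 0 + 1 + 0 + 1 + 0 + 0 + 1 = 3 ≡ 1 (mod 2).
  s_3 = 0 + 0 + 1 + 0 + 1 + 1 + 0 + 1 = 4 ≡ 0 (mod 2).
  s_4 = 0 + 0 + 0 + 0 + 0 + 1 + 0 + 1 = 2 ≡ 0 (mod 2).
s = (0, 1, 0, 0)^T — this equals column 4 of H (binary 0100), so error is at position 4.
Correct: flip bit 4 of r = 000001000111001 to get c = 000101000111001.


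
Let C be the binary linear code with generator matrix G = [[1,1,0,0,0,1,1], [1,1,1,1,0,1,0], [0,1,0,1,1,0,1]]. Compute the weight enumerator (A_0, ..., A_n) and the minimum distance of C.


Weight distribution: A_0 = 1, A_3 = 2, A_4 = 3, A_5 = 2. Minimum distance d = 3.

Enumerate all 2^3 = 8 messages m ∈ F_2^3.
For each, compute codeword c = mG in F_2^7, then tally its weight.
  m = 000 → c = 0000000, weight = 0.
  m = 100 → c = 1100011, weight = 4.
  m = 010 → c = 1111010, weight = 5.
  m = 110 → c = 0011001, weight = 3.
  m = 001 → c = 0101101, weight = 4.
  m = 101 → c = 1001110, weight = 4.
  m = 011 → c = 1010111, weight = 5.
  m = 111 → c = 0110100, weight = 3.
Tally weights:
  weight 0: 1 codewords.
  weight 3: 2 codewords.
  weight 4: 3 codewords.
  weight 5: 2 codewords.
Minimum distance d = smallest w > 0 with A_w > 0 = 3.
Sanity: Σ A_w = 8 = 2^3 = 8 ✓.


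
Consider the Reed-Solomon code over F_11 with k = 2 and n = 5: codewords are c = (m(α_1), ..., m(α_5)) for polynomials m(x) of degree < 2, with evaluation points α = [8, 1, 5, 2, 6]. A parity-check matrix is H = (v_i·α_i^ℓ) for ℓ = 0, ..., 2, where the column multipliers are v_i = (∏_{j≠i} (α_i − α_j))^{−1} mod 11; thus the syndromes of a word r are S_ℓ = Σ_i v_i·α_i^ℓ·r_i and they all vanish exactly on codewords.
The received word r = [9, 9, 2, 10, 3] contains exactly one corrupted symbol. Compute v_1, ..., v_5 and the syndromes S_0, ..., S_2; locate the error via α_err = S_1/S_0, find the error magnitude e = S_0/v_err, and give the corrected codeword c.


S = (7, 1, 8), error at position 1, error magnitude e = 4, c = [5, 9, 2, 10, 3].

Step 1: column multipliers v_i = (∏_{j≠i}(α_i − α_j))^{−1} mod 11.
  i = 1 (α = 8): (8−1)(8−5)(8−2)(8−6) = 7·3·6·2 = 252 ≡ 10, so v_1 = 10^{−1} = 10 (mod 11).
  i = 2 (α = 1): (1−8)(1−5)(1−2)(1−6) = (−7)·(−4)·(−1)·(−5) = 140 ≡ 8, so v_2 = 8^{−1} = 7 (mod 11).
  i = 3 (α = 5): (5−8)(5−1)(5−2)(5−6) = (−3)·4·3·(−1) = 36 ≡ 3, so v_3 = 3^{−1} = 4 (mod 11).
  i = 4 (α = 2): (2−8)(2−1)(2−5)(2−6) = (−6)·1·(−3)·(−4) = −72 ≡ 5, so v_4 = 5^{−1} = 9 (mod 11).
  i = 5 (α = 6): (6−8)(6−1)(6−5)(6−2) = (−2)·5·1·4 = −40 ≡ 4, so v_5 = 4^{−1} = 3 (mod 11).
  v = [10, 7, 4, 9, 3].
Step 2: syndromes of r = [9, 9, 2, 10, 3] (all sums mod 11).
  S_0 = Σ v_i r_i = 10·9 + 7·9 + 4·2 + 9·10 + 3·3 = 260 ≡ 7.
  S_1 = Σ v_i α_i r_i = 10·8·9 + 7·1·9 + 4·5·2 + 9·2·10 + 3·6·3 = 1057 ≡ 1.
  α_i^2 mod 11 = [9, 1, 3, 4, 3].
  S_2 = Σ v_i α_i^2 r_i = 10·9·9 + 7·1·9 + 4·3·2 + 9·4·10 + 3·3·3 = 1284 ≡ 8.
  S = (7, 1, 8) ≠ 0, so r is not a codeword (an error is present).
Step 3: locate the error. For a single error e at position i, S_ℓ = v_i·e·α_i^ℓ, so α_err = S_1/S_0.
  S_0^{−1} = 7^{−1} = 8 (mod 11), so α_err = 1·8 = 8 ≡ 8 = α_1. Error position i = 1.
  Consistency check: S_2/S_1 = 8·1 = 8 ≡ 8 = α_err ✓ (single-error assumption holds).
Step 4: error magnitude e = S_0/v_1 = S_0·∏_{j≠1}(α_1 − α_j) = 7·10 = 70 ≡ 4 (mod 11).
Step 5: correct position 1: c_1 = r_1 − e = 9 − 4 ≡ 5 (mod 11). Hence c = [5, 9, 2, 10, 3].
  Check: interpolating c through the α_i gives m(x) = 8 + 1·x (degree < 2) with m(α_i) = c_i for every i, so c is indeed a codeword.


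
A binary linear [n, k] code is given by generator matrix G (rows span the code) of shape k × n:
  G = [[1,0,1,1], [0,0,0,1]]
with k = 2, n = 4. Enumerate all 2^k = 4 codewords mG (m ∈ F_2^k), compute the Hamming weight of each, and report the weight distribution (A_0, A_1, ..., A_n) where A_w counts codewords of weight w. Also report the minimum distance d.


Weight distribution: A_0 = 1, A_1 = 1, A_2 = 1, A_3 = 1. Minimum distance d = 1.

Enumerate all 2^2 = 4 messages m ∈ F_2^2.
For each, compute codeword c = mG in F_2^4, then tally its weight.
  m = 00 → c = 0000, weight = 0.
  m = 10 → c = 1011, weight = 3.
  m = 01 → c = 0001, weight = 1.
  m = 11 → c = 1010, weight = 2.
Tally weights:
  weight 0: 1 codewords.
  weight 1: 1 codewords.
  weight 2: 1 codewords.
  weight 3: 1 codewords.
Minimum distance d = smallest w > 0 with A_w > 0 = 1.
Sanity: Σ A_w = 4 = 2^2 = 4 ✓.


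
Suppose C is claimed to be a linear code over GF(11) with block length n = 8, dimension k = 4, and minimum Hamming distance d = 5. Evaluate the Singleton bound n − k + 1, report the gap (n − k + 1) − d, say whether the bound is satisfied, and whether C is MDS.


Singleton RHS = n − k + 1 = 5, slack = 0, bound satisfied, MDS.

Singleton bound: d ≤ n − k + 1.
Here n = 8, k = 4, so n − k + 1 = 5.
Given d = 5, check d ≤ 5: YES.
Slack = (n − k + 1) − d = 0.
The code is MDS (slack = 0).
Description: the claimed parameters are [8, 4, 5]_11; such a code would be MDS (meets Singleton bound).


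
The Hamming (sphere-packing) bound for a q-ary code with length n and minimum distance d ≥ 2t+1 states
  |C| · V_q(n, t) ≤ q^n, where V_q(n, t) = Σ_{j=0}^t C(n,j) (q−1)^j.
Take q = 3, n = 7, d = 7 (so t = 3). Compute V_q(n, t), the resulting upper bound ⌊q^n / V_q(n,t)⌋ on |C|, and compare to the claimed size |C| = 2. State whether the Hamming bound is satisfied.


V_q(n, t) = 379, q^n = 2187, Hamming bound = 5, |C| = 2 ≤ bound (satisfied).

Step 1: Compute V_q(n, t) = Σ_{j=0}^3 C(n, j) (q−1)^j.
  j = 0: C(7,0)·(2)^0 = 1·1 = 1.
  j = 1: C(7,1)·(2)^1 = 7·2 = 14.
  j = 2: C(7,2)·(2)^2 = 21·4 = 84.
  j = 3: C(7,3)·(2)^3 = 35·8 = 280.
  V_q(n, t) = 1 + 14 + 84 + 280 = 379.
Step 2: q^n = 3^7 = 2187.
Step 3: Hamming bound ⌊q^n / V_q(n,t)⌋ = ⌊2187/379⌋ = 5.
Step 4: Compare |C| = 2 to 5: satisfied.
The claimed |C| lies below the Hamming bound.


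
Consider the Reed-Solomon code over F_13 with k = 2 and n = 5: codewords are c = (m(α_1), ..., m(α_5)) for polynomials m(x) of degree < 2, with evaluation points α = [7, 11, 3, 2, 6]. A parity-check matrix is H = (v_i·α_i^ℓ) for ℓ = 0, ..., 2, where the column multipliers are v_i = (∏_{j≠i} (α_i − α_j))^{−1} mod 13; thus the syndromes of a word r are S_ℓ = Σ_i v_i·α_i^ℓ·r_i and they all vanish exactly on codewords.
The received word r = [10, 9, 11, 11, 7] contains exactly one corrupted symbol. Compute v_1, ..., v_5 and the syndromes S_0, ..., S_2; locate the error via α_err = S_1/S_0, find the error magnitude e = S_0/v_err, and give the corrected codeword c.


S = (5, 10, 7), error at position 4, error magnitude e = 3, c = [10, 9, 11, 8, 7].

Step 1: column multipliers v_i = (∏_{j≠i}(α_i − α_j))^{−1} mod 13.
  i = 1 (α = 7): (7−11)(7−3)(7−2)(7−6) = (−4)·4·5·1 = −80 ≡ 11, so v_1 = 11^{−1} = 6 (mod 13).
  i = 2 (α = 11): (11−7)(11−3)(11−2)(11−6) = 4·8·9·5 = 1440 ≡ 10, so v_2 = 10^{−1} = 4 (mod 13).
  i = 3 (α = 3): (3−7)(3−11)(3−2)(3−6) = (−4)·(−8)·1·(−3) = −96 ≡ 8, so v_3 = 8^{−1} = 5 (mod 13).
  i = 4 (α = 2): (2−7)(2−11)(2−3)(2−6) = (−5)·(−9)·(−1)·(−4) = 180 ≡ 11, so v_4 = 11^{−1} = 6 (mod 13).
  i = 5 (α = 6): (6−7)(6−11)(6−3)(6−2) = (−1)·(−5)·3·4 = 60 ≡ 8, so v_5 = 8^{−1} = 5 (mod 13).
  v = [6, 4, 5, 6, 5].
Step 2: syndromes of r = [10, 9, 11, 11, 7] (all sums mod 13).
  S_0 = Σ v_i r_i = 6·10 + 4·9 + 5·11 + 6·11 + 5·7 = 252 ≡ 5.
  S_1 = Σ v_i α_i r_i = 6·7·10 + 4·11·9 + 5·3·11 + 6·2·11 + 5·6·7 = 1323 ≡ 10.
  α_i^2 mod 13 = [10, 4, 9, 4, 10].
  S_2 = Σ v_i α_i^2 r_i = 6·10·10 + 4·4·9 + 5·9·11 + 6·4·11 + 5·10·7 = 1853 ≡ 7.
  S = (5, 10, 7) ≠ 0, so r is not a codeword (an error is present).
Step 3: locate the error. For a single error e at position i, S_ℓ = v_i·e·α_i^ℓ, so α_err = S_1/S_0.
  S_0^{−1} = 5^{−1} = 8 (mod 13), so α_err = 10·8 = 80 ≡ 2 = α_4. Error position i = 4.
  Consistency check: S_2/S_1 = 7·4 = 28 ≡ 2 = α_err ✓ (single-error assumption holds).
Step 4: error magnitude e = S_0/v_4 = S_0·∏_{j≠4}(α_4 − α_j) = 5·11 = 55 ≡ 3 (mod 13).
Step 5: correct position 4: c_4 = r_4 − e = 11 − 3 ≡ 8 (mod 13). Hence c = [10, 9, 11, 8, 7].
  Check: interpolating c through the α_i gives m(x) = 2 + 3·x (degree < 2) with m(α_i) = c_i for every i, so c is indeed a codeword.


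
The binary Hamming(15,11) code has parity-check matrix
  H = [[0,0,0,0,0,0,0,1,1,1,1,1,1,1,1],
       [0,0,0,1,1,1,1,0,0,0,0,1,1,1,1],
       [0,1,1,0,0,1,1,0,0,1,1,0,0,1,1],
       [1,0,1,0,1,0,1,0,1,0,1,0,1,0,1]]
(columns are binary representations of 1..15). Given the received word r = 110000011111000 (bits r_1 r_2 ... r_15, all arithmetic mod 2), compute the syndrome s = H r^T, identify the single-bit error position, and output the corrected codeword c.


s = (1, 1, 1, 1)^T, error position = 15, corrected codeword c = 110000011111001

Compute s = H r^T mod 2 one row at a time:
  s_1 = 1 + 1 + 1 + 1 + 1 + 0 + 0 + 0 = 5 ≡ 1 (mod 2).
  s_2 = 0 + 0 + 0 + 0 + 1 + 0 + 0 + 0 = 1 ≡ 1 (mod 2).
  s_3 = 1 + 0 + 0 + 0 + 1 + 1 + 0 + 0 = 3 ≡ 1 (mod 2).
  s_4 = 1 + 0 + 0 + 0 + 1 + 1 + 0 + 0 = 3 ≡ 1 (mod 2).
s = (1, 1, 1, 1)^T — this equals column 15 of H (binary 1111), so error is at position 15.
Correct: flip bit 15 of r = 110000011111000 to get c = 110000011111001.


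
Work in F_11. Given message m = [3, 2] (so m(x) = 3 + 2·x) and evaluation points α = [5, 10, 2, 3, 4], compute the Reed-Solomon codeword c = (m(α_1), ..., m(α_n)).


c = [2, 1, 7, 9, 0]

Message polynomial: m(x) = 3 + 2·x (mod 11).
For each evaluation point α_i, compute m(α_i) mod 11:
  α_1 = 5: Horner steps 2 → 2, so m(5) = 2.
  α_2 = 10: Horner steps 2 → 1, so m(10) = 1.
  α_3 = 2: Horner steps 2 → 7, so m(2) = 7.
  α_4 = 3: Horner steps 2 → 9, so m(3) = 9.
  α_5 = 4: Horner steps 2 → 0, so m(4) = 0.
Codeword c = [2, 1, 7, 9, 0] ∈ F_11^5.


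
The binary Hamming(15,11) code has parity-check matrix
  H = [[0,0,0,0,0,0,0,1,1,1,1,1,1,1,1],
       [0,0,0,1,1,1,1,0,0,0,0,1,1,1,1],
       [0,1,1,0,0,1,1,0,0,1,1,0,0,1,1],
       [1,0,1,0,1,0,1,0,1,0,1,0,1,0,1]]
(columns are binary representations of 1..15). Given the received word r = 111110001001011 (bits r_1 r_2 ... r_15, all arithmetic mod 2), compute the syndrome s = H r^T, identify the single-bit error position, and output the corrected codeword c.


s = (0, 1, 0, 1)^T, error position = 5, corrected codeword c = 111100001001011

Compute s = H r^T mod 2 one row at a time:
  s_1 = 0 + 1 + 0 + 0 + 1 + 0 + 1 + 1 = 4 ≡ 0 (mod 2).
  s_2 = 1 + 1 + 0 + 0 + 1 + 0 + 1 + 1 = 5 ≡ 1 (mod 2).
  s_3 = 1 + 1 + 0 + 0 + 0 + 0 + 1 + 1 = 4 ≡ 0 (mod 2).
  s_4 = 1 + 1 + 1 + 0 + 1 + 0 + 0 + 1 = 5 ≡ 1 (mod 2).
s = (0, 1, 0, 1)^T — this equals column 5 of H (binary 0101), so error is at position 5.
Correct: flip bit 5 of r = 111110001001011 to get c = 111100001001011.


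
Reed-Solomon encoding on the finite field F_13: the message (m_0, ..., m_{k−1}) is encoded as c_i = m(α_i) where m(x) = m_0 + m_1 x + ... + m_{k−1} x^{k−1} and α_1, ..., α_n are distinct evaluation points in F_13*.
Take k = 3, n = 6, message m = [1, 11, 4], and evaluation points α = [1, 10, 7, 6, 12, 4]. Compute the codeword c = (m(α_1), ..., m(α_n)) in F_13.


c = [3, 4, 1, 3, 7, 5]

Message polynomial: m(x) = 1 + 11·x + 4·x^2 (mod 13).
For each evaluation point α_i, compute m(α_i) mod 13:
  α_1 = 1: Horner steps 4 → 2 → 3, so m(1) = 3.
  α_2 = 10: Horner steps 4 → 12 → 4, so m(10) = 4.
  α_3 = 7: Horner steps 4 → 0 → 1, so m(7) = 1.
  α_4 = 6: Horner steps 4 → 9 → 3, so m(6) = 3.
  α_5 = 12: Horner steps 4 → 7 → 7, so m(12) = 7.
  α_6 = 4: Horner steps 4 → 1 → 5, so m(4) = 5.
Codeword c = [3, 4, 1, 3, 7, 5] ∈ F_13^6.
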